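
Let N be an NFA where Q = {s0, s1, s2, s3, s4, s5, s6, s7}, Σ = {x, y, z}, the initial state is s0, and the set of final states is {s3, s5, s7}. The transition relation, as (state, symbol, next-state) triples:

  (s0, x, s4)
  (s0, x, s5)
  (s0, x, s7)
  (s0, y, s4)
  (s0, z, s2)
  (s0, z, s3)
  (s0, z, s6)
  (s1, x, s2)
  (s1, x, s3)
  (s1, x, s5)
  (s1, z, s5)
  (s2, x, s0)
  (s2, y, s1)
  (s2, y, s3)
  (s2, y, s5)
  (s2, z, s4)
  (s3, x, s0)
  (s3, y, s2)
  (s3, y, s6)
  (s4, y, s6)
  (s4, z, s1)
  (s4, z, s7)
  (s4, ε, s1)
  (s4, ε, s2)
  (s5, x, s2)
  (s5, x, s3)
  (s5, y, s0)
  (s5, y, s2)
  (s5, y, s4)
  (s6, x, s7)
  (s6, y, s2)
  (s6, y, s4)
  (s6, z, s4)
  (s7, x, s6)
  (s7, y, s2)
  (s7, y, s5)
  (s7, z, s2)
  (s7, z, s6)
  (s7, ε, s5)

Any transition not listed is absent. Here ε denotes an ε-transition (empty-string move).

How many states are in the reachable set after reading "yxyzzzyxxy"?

Start in {s0}.
Read 'y': {s0} → {s1, s2, s4}.
Read 'x': {s1, s2, s4} → {s0, s2, s3, s5}.
Read 'y': {s0, s2, s3, s5} → {s0, s1, s2, s3, s4, s5, s6}.
Read 'z': {s0, s1, s2, s3, s4, s5, s6} → {s1, s2, s3, s4, s5, s6, s7}.
Read 'z': {s1, s2, s3, s4, s5, s6, s7} → {s1, s2, s4, s5, s6, s7}.
Read 'z': {s1, s2, s4, s5, s6, s7} → {s1, s2, s4, s5, s6, s7}.
Read 'y': {s1, s2, s4, s5, s6, s7} → {s0, s1, s2, s3, s4, s5, s6}.
Read 'x': {s0, s1, s2, s3, s4, s5, s6} → {s0, s1, s2, s3, s4, s5, s7}.
Read 'x': {s0, s1, s2, s3, s4, s5, s7} → {s0, s1, s2, s3, s4, s5, s6, s7}.
Read 'y': {s0, s1, s2, s3, s4, s5, s6, s7} → {s0, s1, s2, s3, s4, s5, s6}.
That set has 7 states.

7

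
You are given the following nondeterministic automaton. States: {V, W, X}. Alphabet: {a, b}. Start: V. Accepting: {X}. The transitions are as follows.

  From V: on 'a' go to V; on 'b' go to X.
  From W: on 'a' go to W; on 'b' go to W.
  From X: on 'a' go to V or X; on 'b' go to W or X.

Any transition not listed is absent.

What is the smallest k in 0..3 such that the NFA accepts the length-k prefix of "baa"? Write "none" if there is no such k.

1

Start in {V}.
Read 'b': V→{X}; now {X}.
None of the earlier sets intersect F, but {X} does.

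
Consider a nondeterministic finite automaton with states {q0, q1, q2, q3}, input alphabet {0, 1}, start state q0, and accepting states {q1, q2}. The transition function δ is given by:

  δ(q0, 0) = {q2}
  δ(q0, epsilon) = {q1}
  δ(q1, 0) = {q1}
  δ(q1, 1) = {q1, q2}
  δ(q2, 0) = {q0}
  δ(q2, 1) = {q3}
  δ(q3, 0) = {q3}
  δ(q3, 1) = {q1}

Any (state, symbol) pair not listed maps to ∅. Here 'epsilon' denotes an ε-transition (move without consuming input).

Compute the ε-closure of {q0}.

Begin with {q0}.
ε-move q0 → q1; add q1.

{q0, q1}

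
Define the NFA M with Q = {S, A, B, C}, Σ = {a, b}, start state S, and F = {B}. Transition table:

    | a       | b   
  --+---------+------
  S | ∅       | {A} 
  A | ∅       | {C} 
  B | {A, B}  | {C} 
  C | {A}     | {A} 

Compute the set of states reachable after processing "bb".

{C}

Start in {S}.
Read 'b': S→{A}; now {A}.
Read 'b': A→{C}; now {C}.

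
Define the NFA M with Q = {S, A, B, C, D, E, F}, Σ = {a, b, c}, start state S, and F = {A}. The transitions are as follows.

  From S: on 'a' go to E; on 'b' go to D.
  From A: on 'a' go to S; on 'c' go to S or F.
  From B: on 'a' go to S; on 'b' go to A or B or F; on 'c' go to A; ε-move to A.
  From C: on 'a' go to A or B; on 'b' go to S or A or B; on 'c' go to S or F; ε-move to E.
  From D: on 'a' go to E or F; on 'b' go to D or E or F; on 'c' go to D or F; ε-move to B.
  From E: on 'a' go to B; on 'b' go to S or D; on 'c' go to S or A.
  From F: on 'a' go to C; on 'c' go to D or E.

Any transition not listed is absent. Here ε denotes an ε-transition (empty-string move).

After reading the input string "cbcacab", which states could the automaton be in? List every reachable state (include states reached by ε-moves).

∅

Start in {S}.
Read 'c': S→∅; now ∅.
The set is empty and remains empty for the remaining 6 symbols.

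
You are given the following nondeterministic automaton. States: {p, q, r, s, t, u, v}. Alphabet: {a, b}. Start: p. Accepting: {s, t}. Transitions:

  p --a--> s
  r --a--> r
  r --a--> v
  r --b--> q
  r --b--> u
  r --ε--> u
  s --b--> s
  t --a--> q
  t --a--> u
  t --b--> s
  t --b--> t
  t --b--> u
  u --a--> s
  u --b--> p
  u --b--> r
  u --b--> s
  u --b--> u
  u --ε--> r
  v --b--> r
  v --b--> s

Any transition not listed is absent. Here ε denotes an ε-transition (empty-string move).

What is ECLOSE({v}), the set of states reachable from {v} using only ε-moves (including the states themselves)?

Begin with {v}.
No ε-moves leave this set, so the closure equals the set itself.

{v}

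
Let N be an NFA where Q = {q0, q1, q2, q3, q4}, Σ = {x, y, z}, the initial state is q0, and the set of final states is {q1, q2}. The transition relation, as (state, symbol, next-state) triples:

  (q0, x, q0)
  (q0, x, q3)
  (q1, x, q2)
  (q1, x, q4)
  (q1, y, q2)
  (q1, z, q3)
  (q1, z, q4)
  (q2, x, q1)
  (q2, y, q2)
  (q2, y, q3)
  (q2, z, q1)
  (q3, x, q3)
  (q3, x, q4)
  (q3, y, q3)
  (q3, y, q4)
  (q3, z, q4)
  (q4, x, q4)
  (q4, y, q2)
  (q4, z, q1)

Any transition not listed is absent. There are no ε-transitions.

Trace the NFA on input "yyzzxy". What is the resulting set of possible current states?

Start in {q0}.
Read 'y': {q0} → ∅.
The set is empty and remains empty for the remaining 5 symbols.

∅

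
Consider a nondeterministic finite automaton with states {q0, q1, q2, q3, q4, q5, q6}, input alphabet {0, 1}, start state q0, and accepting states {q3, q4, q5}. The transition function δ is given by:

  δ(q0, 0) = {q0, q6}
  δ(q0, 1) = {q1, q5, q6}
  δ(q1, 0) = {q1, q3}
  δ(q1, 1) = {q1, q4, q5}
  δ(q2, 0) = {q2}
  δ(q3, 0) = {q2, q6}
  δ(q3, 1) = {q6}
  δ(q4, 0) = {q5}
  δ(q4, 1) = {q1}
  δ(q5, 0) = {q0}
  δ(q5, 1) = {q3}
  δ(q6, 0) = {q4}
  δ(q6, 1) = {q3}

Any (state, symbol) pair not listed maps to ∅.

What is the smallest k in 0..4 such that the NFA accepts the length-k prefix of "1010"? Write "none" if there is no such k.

1

Start in {q0}.
Read '1': {q0} → {q1, q5, q6}.
None of the earlier sets intersect F, but {q1, q5, q6} does.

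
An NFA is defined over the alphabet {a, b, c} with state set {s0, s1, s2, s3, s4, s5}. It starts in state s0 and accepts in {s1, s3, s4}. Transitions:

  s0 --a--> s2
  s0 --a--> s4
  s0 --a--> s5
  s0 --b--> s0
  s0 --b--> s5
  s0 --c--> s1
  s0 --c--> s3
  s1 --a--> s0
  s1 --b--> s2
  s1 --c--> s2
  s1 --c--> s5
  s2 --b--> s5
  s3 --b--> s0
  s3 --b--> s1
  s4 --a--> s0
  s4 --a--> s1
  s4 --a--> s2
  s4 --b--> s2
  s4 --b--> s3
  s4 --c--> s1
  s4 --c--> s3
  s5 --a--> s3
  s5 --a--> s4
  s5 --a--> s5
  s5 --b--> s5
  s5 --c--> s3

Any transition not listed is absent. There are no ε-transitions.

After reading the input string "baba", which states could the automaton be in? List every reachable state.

Start in {s0}.
Read 'b': s0→{s0, s5}; now {s0, s5}.
Read 'a': s0→{s2, s4, s5}, s5→{s3, s4, s5}; now {s2, s3, s4, s5}.
Read 'b': s2→{s5}, s3→{s0, s1}, s4→{s2, s3}, s5→{s5}; now {s0, s1, s2, s3, s5}.
Read 'a': s0→{s2, s4, s5}, s1→{s0}, s2→∅, s3→∅, s5→{s3, s4, s5}; now {s0, s2, s3, s4, s5}.

{s0, s2, s3, s4, s5}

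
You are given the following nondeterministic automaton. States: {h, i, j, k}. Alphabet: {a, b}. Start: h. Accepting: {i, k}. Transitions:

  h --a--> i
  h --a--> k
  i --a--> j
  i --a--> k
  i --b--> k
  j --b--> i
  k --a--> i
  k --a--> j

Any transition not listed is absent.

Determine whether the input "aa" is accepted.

Yes

Start in {h}.
Read 'a': {h} → {i, k}.
Read 'a': {i, k} → {i, j, k}.
The final set {i, j, k} contains the accepting states i, k.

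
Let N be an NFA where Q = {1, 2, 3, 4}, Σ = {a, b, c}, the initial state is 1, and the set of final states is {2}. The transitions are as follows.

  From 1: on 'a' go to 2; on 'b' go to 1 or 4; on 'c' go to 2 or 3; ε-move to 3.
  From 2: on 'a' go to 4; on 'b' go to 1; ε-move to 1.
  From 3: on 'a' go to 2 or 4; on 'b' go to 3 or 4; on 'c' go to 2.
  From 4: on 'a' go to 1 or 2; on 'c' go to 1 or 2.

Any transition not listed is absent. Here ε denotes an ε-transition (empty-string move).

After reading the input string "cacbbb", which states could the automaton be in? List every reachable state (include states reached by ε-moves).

{1, 3, 4}

Start: ε-closure({1}) = {1, 3}.
Read 'c': {1, 3} → {1, 2, 3}.
Read 'a': {1, 2, 3} → {1, 2, 3, 4}.
Read 'c': {1, 2, 3, 4} → {1, 2, 3}.
Read 'b': {1, 2, 3} → {1, 3, 4}.
Read 'b': {1, 3, 4} → {1, 3, 4}.
Read 'b': {1, 3, 4} → {1, 3, 4}.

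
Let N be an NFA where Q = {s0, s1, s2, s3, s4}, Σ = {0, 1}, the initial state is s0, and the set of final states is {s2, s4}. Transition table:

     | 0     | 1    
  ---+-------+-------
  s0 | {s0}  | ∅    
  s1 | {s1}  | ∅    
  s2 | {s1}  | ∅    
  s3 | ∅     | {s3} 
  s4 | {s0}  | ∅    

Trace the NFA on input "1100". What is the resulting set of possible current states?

Start in {s0}.
Read '1': {s0} → ∅.
The set is empty and remains empty for the remaining 3 symbols.

∅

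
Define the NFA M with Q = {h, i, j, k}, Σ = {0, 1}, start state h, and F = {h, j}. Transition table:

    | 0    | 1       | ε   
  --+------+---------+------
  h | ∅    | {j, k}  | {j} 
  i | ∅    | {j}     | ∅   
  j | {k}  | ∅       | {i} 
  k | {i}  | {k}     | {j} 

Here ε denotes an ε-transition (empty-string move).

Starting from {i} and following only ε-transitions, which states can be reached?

{i}

Begin with {i}.
No ε-moves leave this set, so the closure equals the set itself.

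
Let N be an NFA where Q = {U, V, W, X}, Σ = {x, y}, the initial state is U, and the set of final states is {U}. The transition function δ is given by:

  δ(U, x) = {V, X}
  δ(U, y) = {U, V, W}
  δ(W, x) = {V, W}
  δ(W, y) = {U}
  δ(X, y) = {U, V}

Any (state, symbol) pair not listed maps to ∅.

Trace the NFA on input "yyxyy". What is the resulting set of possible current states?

Start in {U}.
Read 'y': U→{U, V, W}; now {U, V, W}.
Read 'y': U→{U, V, W}, V→∅, W→{U}; now {U, V, W}.
Read 'x': U→{V, X}, V→∅, W→{V, W}; now {V, W, X}.
Read 'y': V→∅, W→{U}, X→{U, V}; now {U, V}.
Read 'y': U→{U, V, W}, V→∅; now {U, V, W}.

{U, V, W}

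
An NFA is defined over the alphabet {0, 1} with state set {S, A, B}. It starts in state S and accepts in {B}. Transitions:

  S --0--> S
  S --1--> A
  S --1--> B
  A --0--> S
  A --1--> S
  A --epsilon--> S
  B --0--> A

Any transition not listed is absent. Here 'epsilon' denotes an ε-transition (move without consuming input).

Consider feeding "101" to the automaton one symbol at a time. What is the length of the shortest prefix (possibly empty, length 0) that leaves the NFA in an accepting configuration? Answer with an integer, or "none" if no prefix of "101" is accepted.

1

Start in {S}.
Read '1': S→{A, B}; union {A, B}; ε-closure = {S, A, B}.
None of the earlier sets intersect F, but {S, A, B} does.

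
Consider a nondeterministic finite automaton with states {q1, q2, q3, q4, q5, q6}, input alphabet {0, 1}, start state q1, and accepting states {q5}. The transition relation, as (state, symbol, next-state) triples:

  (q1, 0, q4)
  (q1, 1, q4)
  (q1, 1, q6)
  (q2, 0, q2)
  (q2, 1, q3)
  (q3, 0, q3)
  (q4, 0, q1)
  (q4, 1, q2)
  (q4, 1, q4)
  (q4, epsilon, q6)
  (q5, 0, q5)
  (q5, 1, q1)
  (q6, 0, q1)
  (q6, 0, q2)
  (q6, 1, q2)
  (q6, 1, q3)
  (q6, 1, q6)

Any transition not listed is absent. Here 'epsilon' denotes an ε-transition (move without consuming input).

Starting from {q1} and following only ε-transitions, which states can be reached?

{q1}

Begin with {q1}.
No ε-moves leave this set, so the closure equals the set itself.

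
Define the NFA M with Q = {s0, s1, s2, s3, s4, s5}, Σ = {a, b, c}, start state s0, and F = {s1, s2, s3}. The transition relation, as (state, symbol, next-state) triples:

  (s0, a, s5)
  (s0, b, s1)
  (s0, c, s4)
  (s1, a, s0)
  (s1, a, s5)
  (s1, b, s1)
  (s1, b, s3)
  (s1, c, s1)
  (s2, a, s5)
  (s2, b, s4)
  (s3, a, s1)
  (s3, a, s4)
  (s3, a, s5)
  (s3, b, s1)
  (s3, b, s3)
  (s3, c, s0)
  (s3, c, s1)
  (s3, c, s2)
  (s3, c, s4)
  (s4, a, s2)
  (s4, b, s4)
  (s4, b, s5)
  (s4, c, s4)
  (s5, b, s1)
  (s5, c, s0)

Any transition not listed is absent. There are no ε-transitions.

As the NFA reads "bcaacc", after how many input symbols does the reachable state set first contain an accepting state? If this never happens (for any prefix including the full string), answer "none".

1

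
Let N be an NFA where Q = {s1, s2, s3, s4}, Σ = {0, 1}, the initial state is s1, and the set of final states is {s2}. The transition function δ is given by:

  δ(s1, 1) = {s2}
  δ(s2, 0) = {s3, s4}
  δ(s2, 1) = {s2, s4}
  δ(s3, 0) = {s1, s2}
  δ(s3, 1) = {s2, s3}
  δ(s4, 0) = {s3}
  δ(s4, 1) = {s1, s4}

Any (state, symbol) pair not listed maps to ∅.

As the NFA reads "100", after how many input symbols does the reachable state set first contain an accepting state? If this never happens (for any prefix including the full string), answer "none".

Start in {s1}.
Read '1': {s1} → {s2}.
None of the earlier sets intersect F, but {s2} does.

1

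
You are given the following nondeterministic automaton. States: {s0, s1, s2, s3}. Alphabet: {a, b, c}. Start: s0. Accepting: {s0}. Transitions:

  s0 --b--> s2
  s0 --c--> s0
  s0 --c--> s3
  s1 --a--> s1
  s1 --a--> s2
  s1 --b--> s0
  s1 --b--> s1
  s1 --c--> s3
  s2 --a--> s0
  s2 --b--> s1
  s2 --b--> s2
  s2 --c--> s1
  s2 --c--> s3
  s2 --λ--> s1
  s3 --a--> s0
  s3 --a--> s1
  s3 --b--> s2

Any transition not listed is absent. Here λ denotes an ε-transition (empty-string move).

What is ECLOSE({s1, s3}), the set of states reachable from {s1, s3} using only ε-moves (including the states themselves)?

{s1, s3}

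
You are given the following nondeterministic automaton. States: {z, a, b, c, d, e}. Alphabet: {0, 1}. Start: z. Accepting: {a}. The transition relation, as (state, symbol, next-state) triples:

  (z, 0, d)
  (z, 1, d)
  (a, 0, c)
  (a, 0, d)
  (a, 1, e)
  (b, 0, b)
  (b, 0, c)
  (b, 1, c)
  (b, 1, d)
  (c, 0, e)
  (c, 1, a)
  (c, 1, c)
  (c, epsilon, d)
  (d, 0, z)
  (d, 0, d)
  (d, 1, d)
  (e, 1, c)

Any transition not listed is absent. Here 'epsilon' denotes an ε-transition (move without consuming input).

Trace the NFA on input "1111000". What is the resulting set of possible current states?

{z, d}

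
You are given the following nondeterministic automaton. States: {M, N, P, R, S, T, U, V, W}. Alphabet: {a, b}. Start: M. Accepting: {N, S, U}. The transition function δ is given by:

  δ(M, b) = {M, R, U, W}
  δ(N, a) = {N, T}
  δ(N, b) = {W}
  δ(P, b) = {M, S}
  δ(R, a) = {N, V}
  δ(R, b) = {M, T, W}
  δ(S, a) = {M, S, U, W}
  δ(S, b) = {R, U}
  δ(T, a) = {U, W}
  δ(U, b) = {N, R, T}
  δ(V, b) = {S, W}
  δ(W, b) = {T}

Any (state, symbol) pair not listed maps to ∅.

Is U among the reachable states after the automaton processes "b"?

Start in {M}.
Read 'b': M→{M, R, U, W}; now {M, R, U, W}.
State U is in {M, R, U, W}.

Yes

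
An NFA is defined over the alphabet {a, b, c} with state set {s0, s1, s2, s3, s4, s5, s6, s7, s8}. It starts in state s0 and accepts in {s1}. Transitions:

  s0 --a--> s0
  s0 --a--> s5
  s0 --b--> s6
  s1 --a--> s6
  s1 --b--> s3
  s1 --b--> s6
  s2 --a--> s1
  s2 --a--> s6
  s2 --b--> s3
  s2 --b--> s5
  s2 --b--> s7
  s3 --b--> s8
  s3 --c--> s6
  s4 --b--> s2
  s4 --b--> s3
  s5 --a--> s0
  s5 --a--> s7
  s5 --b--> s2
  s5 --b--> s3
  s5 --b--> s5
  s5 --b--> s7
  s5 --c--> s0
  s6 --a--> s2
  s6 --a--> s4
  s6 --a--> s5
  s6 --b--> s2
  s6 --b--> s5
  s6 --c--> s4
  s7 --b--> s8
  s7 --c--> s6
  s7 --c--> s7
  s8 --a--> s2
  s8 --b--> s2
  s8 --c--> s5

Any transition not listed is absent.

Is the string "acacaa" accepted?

Start in {s0}.
Read 'a': {s0} → {s0, s5}.
Read 'c': {s0, s5} → {s0}.
Read 'a': {s0} → {s0, s5}.
Read 'c': {s0, s5} → {s0}.
Read 'a': {s0} → {s0, s5}.
Read 'a': {s0, s5} → {s0, s5, s7}.
The final set {s0, s5, s7} contains no accepting state.

No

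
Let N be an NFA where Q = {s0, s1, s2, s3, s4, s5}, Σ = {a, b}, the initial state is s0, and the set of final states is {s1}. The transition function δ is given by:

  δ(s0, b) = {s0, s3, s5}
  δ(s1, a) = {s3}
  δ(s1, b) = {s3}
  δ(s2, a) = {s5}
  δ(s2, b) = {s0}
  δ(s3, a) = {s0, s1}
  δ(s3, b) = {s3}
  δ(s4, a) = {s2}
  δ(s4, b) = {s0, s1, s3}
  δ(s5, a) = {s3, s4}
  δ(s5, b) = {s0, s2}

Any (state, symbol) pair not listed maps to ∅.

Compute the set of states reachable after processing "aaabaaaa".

Start in {s0}.
Read 'a': {s0} → ∅.
The set is empty and remains empty for the remaining 7 symbols.

∅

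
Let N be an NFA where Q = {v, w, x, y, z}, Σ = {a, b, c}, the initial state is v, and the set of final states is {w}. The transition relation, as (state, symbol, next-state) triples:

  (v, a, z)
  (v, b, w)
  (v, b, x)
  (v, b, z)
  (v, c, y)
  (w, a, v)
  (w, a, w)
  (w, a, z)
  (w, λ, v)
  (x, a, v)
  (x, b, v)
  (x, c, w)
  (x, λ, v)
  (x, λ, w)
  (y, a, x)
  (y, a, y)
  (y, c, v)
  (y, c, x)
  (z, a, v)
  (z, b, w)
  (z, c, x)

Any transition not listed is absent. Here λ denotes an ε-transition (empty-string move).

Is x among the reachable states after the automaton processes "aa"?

Start in {v}.
Read 'a': v→{z}; now {z}.
Read 'a': z→{v}; now {v}.
State x is not in {v}.

No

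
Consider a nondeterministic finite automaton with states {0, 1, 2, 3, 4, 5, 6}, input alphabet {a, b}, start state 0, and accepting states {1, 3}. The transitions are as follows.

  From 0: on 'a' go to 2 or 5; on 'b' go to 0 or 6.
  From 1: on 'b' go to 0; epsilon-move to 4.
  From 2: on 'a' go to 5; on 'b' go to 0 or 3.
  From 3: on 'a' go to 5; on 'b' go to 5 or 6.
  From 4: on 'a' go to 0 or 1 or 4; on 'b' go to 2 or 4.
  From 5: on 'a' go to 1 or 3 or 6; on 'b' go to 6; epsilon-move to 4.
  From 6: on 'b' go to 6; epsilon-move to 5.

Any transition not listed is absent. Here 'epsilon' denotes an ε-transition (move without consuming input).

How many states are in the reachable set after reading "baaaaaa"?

Start in {0}.
Read 'b': 0→{0, 6}; union {0, 6}; ε-closure = {0, 4, 5, 6}.
Read 'a': 0→{2, 5}, 4→{0, 1, 4}, 5→{1, 3, 6}, 6→∅; now {0, 1, 2, 3, 4, 5, 6}.
Read 'a': 0→{2, 5}, 1→∅, 2→{5}, 3→{5}, 4→{0, 1, 4}, 5→{1, 3, 6}, 6→∅; now {0, 1, 2, 3, 4, 5, 6}.
Read 'a': 0→{2, 5}, 1→∅, 2→{5}, 3→{5}, 4→{0, 1, 4}, 5→{1, 3, 6}, 6→∅; now {0, 1, 2, 3, 4, 5, 6}.
Read 'a': 0→{2, 5}, 1→∅, 2→{5}, 3→{5}, 4→{0, 1, 4}, 5→{1, 3, 6}, 6→∅; now {0, 1, 2, 3, 4, 5, 6}.
Read 'a': 0→{2, 5}, 1→∅, 2→{5}, 3→{5}, 4→{0, 1, 4}, 5→{1, 3, 6}, 6→∅; now {0, 1, 2, 3, 4, 5, 6}.
Read 'a': 0→{2, 5}, 1→∅, 2→{5}, 3→{5}, 4→{0, 1, 4}, 5→{1, 3, 6}, 6→∅; now {0, 1, 2, 3, 4, 5, 6}.
That set has 7 states.

7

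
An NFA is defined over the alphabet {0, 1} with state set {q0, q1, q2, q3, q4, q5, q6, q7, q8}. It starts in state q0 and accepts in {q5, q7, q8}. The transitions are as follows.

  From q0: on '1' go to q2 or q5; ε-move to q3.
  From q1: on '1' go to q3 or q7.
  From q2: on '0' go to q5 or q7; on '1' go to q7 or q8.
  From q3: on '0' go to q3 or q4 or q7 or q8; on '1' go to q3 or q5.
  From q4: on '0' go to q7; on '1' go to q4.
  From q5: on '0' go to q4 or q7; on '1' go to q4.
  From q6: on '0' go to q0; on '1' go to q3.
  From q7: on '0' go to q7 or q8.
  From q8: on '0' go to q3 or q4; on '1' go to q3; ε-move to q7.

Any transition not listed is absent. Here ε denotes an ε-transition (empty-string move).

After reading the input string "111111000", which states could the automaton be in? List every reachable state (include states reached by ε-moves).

Start: ε-closure({q0}) = {q0, q3}.
Read '1': q0→{q2, q5}, q3→{q3, q5}; now {q2, q3, q5}.
Read '1': q2→{q7, q8}, q3→{q3, q5}, q5→{q4}; now {q3, q4, q5, q7, q8}.
Read '1': q3→{q3, q5}, q4→{q4}, q5→{q4}, q7→∅, q8→{q3}; now {q3, q4, q5}.
Read '1': q3→{q3, q5}, q4→{q4}, q5→{q4}; now {q3, q4, q5}.
Read '1': q3→{q3, q5}, q4→{q4}, q5→{q4}; now {q3, q4, q5}.
Read '1': q3→{q3, q5}, q4→{q4}, q5→{q4}; now {q3, q4, q5}.
Read '0': q3→{q3, q4, q7, q8}, q4→{q7}, q5→{q4, q7}; now {q3, q4, q7, q8}.
Read '0': q3→{q3, q4, q7, q8}, q4→{q7}, q7→{q7, q8}, q8→{q3, q4}; now {q3, q4, q7, q8}.
Read '0': q3→{q3, q4, q7, q8}, q4→{q7}, q7→{q7, q8}, q8→{q3, q4}; now {q3, q4, q7, q8}.

{q3, q4, q7, q8}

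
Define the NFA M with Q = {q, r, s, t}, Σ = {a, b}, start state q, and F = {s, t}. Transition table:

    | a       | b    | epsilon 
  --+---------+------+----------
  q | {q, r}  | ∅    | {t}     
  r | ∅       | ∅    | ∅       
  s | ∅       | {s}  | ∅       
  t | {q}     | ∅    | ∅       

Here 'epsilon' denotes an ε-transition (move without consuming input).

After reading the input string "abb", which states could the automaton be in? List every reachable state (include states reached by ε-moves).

Start: ε-closure({q}) = {q, t}.
Read 'a': q→{q, r}, t→{q}; union {q, r}; ε-closure = {q, r, t}.
Read 'b': q→∅, r→∅, t→∅; now ∅.
The set is empty and remains empty for the remaining 1 symbol.

∅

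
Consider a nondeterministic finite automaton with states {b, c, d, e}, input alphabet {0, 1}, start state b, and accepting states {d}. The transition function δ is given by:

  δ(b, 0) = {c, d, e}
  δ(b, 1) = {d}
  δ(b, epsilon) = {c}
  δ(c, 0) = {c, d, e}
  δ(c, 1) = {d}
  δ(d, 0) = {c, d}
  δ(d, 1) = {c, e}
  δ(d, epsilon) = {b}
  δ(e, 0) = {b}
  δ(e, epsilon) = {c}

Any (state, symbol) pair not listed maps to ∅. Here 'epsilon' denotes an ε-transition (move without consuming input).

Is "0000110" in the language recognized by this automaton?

Yes

Start: ε-closure({b}) = {b, c}.
Read '0': {b, c} → {b, c, d, e}.
Read '0': {b, c, d, e} → {b, c, d, e}.
Read '0': {b, c, d, e} → {b, c, d, e}.
Read '0': {b, c, d, e} → {b, c, d, e}.
Read '1': {b, c, d, e} → {b, c, d, e}.
Read '1': {b, c, d, e} → {b, c, d, e}.
Read '0': {b, c, d, e} → {b, c, d, e}.
The final set {b, c, d, e} contains the accepting state d.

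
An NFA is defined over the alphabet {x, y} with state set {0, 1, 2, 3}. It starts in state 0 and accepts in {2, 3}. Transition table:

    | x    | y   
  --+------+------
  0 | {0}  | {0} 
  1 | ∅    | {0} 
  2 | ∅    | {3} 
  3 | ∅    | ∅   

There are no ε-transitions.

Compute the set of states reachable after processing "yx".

{0}

Start in {0}.
Read 'y': 0→{0}; now {0}.
Read 'x': 0→{0}; now {0}.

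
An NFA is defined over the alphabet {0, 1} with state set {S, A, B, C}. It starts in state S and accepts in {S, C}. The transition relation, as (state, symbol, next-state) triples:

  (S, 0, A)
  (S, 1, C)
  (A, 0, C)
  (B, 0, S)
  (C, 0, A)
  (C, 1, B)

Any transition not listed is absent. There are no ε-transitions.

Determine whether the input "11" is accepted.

Start in {S}.
Read '1': S→{C}; now {C}.
Read '1': C→{B}; now {B}.
The final set {B} contains no accepting state.

No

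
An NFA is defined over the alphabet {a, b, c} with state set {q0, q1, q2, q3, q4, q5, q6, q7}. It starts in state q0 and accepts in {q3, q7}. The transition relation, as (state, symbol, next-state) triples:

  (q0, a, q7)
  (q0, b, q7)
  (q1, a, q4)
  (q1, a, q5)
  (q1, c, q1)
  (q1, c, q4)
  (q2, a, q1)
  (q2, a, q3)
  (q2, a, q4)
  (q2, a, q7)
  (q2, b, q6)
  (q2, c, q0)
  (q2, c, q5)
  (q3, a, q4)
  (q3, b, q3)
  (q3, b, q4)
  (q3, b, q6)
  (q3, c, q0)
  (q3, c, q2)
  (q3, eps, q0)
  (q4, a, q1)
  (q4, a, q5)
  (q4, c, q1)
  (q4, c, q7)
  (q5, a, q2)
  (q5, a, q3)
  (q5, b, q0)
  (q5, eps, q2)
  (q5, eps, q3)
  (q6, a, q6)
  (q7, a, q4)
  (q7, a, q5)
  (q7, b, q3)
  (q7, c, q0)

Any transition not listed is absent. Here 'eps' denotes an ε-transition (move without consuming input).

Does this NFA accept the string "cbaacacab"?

No

Start in {q0}.
Read 'c': q0→∅; now ∅.
The set is empty and remains empty for the remaining 8 symbols.
The final set ∅ contains no accepting state.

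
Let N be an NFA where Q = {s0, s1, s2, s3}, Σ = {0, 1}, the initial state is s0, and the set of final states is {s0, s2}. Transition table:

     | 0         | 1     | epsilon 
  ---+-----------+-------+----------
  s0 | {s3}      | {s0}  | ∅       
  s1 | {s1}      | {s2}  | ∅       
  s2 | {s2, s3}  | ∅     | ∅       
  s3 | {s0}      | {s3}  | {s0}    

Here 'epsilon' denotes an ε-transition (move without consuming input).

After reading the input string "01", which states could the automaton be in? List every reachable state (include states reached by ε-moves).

{s0, s3}

Start in {s0}.
Read '0': s0→{s3}; union {s3}; ε-closure = {s0, s3}.
Read '1': s0→{s0}, s3→{s3}; now {s0, s3}.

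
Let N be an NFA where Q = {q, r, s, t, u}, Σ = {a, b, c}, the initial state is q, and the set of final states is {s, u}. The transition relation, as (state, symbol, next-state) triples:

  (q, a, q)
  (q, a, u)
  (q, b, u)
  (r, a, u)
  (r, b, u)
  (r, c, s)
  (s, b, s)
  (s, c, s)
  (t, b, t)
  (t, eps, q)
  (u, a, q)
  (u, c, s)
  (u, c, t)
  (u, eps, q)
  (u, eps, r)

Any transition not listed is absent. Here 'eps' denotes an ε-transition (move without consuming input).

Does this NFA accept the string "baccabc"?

Start in {q}.
Read 'b': {q} → {q, r, u}.
Read 'a': {q, r, u} → {q, r, u}.
Read 'c': {q, r, u} → {q, s, t}.
Read 'c': {q, s, t} → {s}.
Read 'a': {s} → ∅.
The set is empty and remains empty for the remaining 2 symbols.
The final set ∅ contains no accepting state.

No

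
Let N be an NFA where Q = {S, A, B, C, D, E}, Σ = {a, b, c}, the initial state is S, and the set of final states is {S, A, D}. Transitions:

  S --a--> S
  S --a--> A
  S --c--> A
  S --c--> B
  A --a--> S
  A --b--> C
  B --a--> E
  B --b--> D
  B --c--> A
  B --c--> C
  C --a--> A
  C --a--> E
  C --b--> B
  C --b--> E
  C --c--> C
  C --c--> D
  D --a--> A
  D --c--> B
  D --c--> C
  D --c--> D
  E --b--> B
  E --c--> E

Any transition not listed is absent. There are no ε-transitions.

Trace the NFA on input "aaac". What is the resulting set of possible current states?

Start in {S}.
Read 'a': S→{S, A}; now {S, A}.
Read 'a': S→{S, A}, A→{S}; now {S, A}.
Read 'a': S→{S, A}, A→{S}; now {S, A}.
Read 'c': S→{A, B}, A→∅; now {A, B}.

{A, B}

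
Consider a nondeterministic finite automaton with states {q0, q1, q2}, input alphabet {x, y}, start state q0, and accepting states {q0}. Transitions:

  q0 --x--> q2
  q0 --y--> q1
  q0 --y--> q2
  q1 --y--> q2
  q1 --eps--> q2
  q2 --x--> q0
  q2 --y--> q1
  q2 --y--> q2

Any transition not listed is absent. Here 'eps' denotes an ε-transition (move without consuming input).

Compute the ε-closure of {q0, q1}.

{q0, q1, q2}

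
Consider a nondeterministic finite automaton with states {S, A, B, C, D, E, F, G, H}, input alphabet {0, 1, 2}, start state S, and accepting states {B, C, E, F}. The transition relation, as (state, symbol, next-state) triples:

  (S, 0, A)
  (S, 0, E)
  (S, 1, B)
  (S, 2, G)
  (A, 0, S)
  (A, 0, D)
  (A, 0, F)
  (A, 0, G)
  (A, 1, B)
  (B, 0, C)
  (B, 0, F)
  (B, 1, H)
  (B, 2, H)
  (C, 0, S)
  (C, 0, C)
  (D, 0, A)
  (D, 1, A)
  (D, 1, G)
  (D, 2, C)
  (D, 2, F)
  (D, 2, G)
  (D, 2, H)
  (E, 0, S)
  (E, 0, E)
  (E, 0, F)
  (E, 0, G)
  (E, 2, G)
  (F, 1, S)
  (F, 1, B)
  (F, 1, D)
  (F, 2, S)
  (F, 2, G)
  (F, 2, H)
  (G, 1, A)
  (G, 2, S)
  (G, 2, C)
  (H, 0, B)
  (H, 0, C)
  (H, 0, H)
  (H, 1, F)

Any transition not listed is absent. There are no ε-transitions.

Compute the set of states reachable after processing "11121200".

{S, B, C, D, E, F, G, H}

Start in {S}.
Read '1': {S} → {B}.
Read '1': {B} → {H}.
Read '1': {H} → {F}.
Read '2': {F} → {S, G, H}.
Read '1': {S, G, H} → {A, B, F}.
Read '2': {A, B, F} → {S, G, H}.
Read '0': {S, G, H} → {A, B, C, E, H}.
Read '0': {A, B, C, E, H} → {S, B, C, D, E, F, G, H}.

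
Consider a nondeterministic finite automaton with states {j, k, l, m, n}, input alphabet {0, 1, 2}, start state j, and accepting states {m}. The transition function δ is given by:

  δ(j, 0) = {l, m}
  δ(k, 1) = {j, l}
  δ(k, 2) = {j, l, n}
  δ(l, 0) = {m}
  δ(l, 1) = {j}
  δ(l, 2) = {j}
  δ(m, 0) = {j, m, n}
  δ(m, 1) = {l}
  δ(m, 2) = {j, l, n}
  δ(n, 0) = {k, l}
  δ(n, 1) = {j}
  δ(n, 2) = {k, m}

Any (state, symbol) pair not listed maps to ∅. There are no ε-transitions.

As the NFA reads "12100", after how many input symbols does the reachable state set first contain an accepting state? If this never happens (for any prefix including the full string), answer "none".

Start in {j}.
Read '1': {j} → ∅.
The set is empty and remains empty for the remaining 4 symbols.
No reachable set along the way intersects F.

none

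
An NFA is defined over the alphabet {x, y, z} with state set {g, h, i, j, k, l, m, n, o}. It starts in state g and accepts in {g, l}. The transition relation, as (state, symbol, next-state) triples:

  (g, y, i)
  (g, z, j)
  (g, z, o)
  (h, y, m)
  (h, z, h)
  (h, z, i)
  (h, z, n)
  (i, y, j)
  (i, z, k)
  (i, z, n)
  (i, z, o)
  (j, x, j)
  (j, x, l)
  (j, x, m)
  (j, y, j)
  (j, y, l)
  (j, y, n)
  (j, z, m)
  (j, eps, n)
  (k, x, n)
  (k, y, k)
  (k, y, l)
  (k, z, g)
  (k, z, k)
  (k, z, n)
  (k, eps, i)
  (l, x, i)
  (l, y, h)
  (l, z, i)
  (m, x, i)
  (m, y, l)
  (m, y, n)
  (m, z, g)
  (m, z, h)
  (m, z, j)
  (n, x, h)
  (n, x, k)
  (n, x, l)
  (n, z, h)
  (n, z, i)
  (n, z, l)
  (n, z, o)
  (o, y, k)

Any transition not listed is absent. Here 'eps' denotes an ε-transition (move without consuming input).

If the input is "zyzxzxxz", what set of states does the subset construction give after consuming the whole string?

{g, h, i, k, l, n, o}

Start in {g}.
Read 'z': g→{j, o}; union {j, o}; ε-closure = {j, n, o}.
Read 'y': j→{j, l, n}, n→∅, o→{k}; union {j, k, l, n}; ε-closure = {i, j, k, l, n}.
Read 'z': i→{k, n, o}, j→{m}, k→{g, k, n}, l→{i}, n→{h, i, l, o}; now {g, h, i, k, l, m, n, o}.
Read 'x': g→∅, h→∅, i→∅, k→{n}, l→{i}, m→{i}, n→{h, k, l}, o→∅; now {h, i, k, l, n}.
Read 'z': h→{h, i, n}, i→{k, n, o}, k→{g, k, n}, l→{i}, n→{h, i, l, o}; now {g, h, i, k, l, n, o}.
Read 'x': g→∅, h→∅, i→∅, k→{n}, l→{i}, n→{h, k, l}, o→∅; now {h, i, k, l, n}.
Read 'x': h→∅, i→∅, k→{n}, l→{i}, n→{h, k, l}; now {h, i, k, l, n}.
Read 'z': h→{h, i, n}, i→{k, n, o}, k→{g, k, n}, l→{i}, n→{h, i, l, o}; now {g, h, i, k, l, n, o}.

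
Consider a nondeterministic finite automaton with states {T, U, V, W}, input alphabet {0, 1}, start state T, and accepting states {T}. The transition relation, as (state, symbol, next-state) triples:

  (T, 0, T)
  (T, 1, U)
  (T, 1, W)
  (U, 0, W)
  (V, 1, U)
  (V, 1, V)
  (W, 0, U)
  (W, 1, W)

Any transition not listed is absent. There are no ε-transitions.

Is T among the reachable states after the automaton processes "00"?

Yes

Start in {T}.
Read '0': T→{T}; now {T}.
Read '0': T→{T}; now {T}.
State T is in {T}.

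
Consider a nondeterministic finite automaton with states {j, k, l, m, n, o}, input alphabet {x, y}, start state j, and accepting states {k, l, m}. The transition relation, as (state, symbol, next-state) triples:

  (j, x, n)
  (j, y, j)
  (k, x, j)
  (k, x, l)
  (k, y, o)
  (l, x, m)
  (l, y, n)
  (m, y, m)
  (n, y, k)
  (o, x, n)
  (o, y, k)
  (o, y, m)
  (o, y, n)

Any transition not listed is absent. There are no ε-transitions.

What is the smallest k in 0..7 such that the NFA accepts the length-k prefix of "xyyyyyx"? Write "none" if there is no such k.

Start in {j}.
Read 'x': j→{n}; now {n}.
Read 'y': n→{k}; now {k}.
None of the earlier sets intersect F, but {k} does.

2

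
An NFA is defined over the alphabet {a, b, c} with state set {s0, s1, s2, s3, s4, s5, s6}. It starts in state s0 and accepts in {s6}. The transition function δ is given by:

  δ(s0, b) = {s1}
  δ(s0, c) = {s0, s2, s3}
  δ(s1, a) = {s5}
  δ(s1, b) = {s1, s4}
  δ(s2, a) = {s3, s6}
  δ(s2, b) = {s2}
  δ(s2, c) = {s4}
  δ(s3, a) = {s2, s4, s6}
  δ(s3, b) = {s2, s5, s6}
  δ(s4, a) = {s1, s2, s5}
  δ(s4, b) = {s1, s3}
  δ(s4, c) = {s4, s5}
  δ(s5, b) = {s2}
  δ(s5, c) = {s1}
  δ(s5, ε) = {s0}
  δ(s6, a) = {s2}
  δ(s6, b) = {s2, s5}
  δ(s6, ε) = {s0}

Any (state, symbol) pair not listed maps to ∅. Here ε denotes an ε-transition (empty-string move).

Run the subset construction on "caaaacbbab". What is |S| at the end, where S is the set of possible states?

7

Start in {s0}.
Read 'c': s0→{s0, s2, s3}; now {s0, s2, s3}.
Read 'a': s0→∅, s2→{s3, s6}, s3→{s2, s4, s6}; union {s2, s3, s4, s6}; ε-closure = {s0, s2, s3, s4, s6}.
Read 'a': s0→∅, s2→{s3, s6}, s3→{s2, s4, s6}, s4→{s1, s2, s5}, s6→{s2}; union {s1, s2, s3, s4, s5, s6}; ε-closure = {s0, s1, s2, s3, s4, s5, s6}.
Read 'a': s0→∅, s1→{s5}, s2→{s3, s6}, s3→{s2, s4, s6}, s4→{s1, s2, s5}, s5→∅, s6→{s2}; union {s1, s2, s3, s4, s5, s6}; ε-closure = {s0, s1, s2, s3, s4, s5, s6}.
Read 'a': s0→∅, s1→{s5}, s2→{s3, s6}, s3→{s2, s4, s6}, s4→{s1, s2, s5}, s5→∅, s6→{s2}; union {s1, s2, s3, s4, s5, s6}; ε-closure = {s0, s1, s2, s3, s4, s5, s6}.
Read 'c': s0→{s0, s2, s3}, s1→∅, s2→{s4}, s3→∅, s4→{s4, s5}, s5→{s1}, s6→∅; now {s0, s1, s2, s3, s4, s5}.
Read 'b': s0→{s1}, s1→{s1, s4}, s2→{s2}, s3→{s2, s5, s6}, s4→{s1, s3}, s5→{s2}; union {s1, s2, s3, s4, s5, s6}; ε-closure = {s0, s1, s2, s3, s4, s5, s6}.
Read 'b': s0→{s1}, s1→{s1, s4}, s2→{s2}, s3→{s2, s5, s6}, s4→{s1, s3}, s5→{s2}, s6→{s2, s5}; union {s1, s2, s3, s4, s5, s6}; ε-closure = {s0, s1, s2, s3, s4, s5, s6}.
Read 'a': s0→∅, s1→{s5}, s2→{s3, s6}, s3→{s2, s4, s6}, s4→{s1, s2, s5}, s5→∅, s6→{s2}; union {s1, s2, s3, s4, s5, s6}; ε-closure = {s0, s1, s2, s3, s4, s5, s6}.
Read 'b': s0→{s1}, s1→{s1, s4}, s2→{s2}, s3→{s2, s5, s6}, s4→{s1, s3}, s5→{s2}, s6→{s2, s5}; union {s1, s2, s3, s4, s5, s6}; ε-closure = {s0, s1, s2, s3, s4, s5, s6}.
That set has 7 states.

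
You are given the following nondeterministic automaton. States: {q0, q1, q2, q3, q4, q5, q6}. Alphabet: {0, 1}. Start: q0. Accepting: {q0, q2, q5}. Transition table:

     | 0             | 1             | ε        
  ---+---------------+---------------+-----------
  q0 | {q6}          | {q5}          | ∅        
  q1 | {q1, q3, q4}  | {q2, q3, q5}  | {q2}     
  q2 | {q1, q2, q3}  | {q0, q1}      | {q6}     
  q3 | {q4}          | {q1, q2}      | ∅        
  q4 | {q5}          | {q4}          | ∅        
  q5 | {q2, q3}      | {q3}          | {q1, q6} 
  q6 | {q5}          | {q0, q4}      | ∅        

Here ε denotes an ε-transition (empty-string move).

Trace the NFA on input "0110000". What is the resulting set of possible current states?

Start in {q0}.
Read '0': {q0} → {q6}.
Read '1': {q6} → {q0, q4}.
Read '1': {q0, q4} → {q1, q2, q4, q5, q6}.
Read '0': {q1, q2, q4, q5, q6} → {q1, q2, q3, q4, q5, q6}.
Read '0': {q1, q2, q3, q4, q5, q6} → {q1, q2, q3, q4, q5, q6}.
Read '0': {q1, q2, q3, q4, q5, q6} → {q1, q2, q3, q4, q5, q6}.
Read '0': {q1, q2, q3, q4, q5, q6} → {q1, q2, q3, q4, q5, q6}.

{q1, q2, q3, q4, q5, q6}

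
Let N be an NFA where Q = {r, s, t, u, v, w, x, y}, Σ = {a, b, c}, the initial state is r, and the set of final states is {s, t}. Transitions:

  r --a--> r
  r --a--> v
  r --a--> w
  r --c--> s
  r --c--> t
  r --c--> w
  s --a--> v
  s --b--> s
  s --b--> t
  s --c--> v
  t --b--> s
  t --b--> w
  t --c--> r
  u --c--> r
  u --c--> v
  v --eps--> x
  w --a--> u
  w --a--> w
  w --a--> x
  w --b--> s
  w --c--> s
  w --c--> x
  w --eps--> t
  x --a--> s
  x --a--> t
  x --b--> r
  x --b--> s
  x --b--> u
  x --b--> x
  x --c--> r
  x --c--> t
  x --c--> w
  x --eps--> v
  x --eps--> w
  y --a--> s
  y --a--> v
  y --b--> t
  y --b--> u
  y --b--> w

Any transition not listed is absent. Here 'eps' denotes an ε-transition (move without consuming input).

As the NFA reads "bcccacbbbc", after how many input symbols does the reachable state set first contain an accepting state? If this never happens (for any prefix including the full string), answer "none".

none

Start in {r}.
Read 'b': r→∅; now ∅.
The set is empty and remains empty for the remaining 9 symbols.
No reachable set along the way intersects F.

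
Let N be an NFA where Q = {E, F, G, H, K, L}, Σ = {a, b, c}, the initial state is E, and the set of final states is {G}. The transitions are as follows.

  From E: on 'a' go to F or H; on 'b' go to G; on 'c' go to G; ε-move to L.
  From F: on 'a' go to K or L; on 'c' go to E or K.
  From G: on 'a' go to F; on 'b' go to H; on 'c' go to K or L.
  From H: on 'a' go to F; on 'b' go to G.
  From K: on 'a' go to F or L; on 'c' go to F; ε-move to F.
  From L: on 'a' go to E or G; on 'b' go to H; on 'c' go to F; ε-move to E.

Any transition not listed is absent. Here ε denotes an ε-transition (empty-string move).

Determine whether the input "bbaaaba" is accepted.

No

Start: ε-closure({E}) = {E, L}.
Read 'b': {E, L} → {G, H}.
Read 'b': {G, H} → {G, H}.
Read 'a': {G, H} → {F}.
Read 'a': {F} → {E, F, K, L}.
Read 'a': {E, F, K, L} → {E, F, G, H, K, L}.
Read 'b': {E, F, G, H, K, L} → {G, H}.
Read 'a': {G, H} → {F}.
The final set {F} contains no accepting state.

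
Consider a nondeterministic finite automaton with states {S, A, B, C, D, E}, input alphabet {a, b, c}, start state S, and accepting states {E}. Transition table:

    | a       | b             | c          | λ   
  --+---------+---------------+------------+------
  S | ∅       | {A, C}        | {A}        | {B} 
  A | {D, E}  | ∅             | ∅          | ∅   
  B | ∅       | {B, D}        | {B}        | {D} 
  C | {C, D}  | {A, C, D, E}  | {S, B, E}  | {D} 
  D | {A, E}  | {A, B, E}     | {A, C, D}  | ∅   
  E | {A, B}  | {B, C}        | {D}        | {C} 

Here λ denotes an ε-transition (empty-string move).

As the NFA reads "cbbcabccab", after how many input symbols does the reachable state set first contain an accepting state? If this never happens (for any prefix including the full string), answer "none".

Start: ε-closure({S}) = {S, B, D}.
Read 'c': {S, B, D} → {A, B, C, D}.
Read 'b': {A, B, C, D} → {A, B, C, D, E}.
None of the earlier sets intersect F, but {A, B, C, D, E} does.

2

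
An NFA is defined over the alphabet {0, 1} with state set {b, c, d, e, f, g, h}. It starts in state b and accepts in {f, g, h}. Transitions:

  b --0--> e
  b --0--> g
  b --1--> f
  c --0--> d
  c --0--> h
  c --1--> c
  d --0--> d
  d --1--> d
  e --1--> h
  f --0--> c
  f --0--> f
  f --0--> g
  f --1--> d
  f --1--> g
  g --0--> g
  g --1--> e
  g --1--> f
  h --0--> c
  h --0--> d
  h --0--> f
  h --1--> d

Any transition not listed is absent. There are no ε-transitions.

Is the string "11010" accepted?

Yes

Start in {b}.
Read '1': b→{f}; now {f}.
Read '1': f→{d, g}; now {d, g}.
Read '0': d→{d}, g→{g}; now {d, g}.
Read '1': d→{d}, g→{e, f}; now {d, e, f}.
Read '0': d→{d}, e→∅, f→{c, f, g}; now {c, d, f, g}.
The final set {c, d, f, g} contains the accepting states f, g.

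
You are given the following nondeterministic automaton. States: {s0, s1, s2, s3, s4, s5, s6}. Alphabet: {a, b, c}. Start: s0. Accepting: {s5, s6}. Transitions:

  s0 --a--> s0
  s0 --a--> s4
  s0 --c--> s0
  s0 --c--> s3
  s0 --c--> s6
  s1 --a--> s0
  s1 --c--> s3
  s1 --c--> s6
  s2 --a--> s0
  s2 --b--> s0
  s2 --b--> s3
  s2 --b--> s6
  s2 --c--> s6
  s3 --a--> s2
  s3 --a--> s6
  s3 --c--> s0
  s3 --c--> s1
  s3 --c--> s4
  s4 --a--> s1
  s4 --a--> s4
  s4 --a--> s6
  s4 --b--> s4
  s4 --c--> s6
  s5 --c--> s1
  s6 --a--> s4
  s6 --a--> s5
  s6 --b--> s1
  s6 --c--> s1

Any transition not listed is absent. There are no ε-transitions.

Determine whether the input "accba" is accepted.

Yes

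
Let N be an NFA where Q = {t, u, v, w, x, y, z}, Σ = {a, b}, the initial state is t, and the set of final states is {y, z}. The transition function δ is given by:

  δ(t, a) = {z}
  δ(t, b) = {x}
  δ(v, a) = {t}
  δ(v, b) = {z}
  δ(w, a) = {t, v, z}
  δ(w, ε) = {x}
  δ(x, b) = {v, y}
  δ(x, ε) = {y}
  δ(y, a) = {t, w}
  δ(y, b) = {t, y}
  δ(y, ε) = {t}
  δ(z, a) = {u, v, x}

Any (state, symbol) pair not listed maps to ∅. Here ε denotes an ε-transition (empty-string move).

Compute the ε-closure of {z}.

{z}

Begin with {z}.
No ε-moves leave this set, so the closure equals the set itself.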